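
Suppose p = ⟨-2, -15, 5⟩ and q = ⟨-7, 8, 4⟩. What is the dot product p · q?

p · q = (-2)·(-7) + (-15)·8 + 5·4 = 14 - 120 + 20 = -86

-86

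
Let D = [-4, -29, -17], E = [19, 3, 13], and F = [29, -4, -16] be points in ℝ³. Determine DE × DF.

(-718, 967, -481)

DE = (23, 32, 30)
DF = (33, 25, 1)
i: 32·1 - 30·25 = 32 - 750 = -718
j: 30·33 - 23·1 = 990 - 23 = 967
k: 23·25 - 32·33 = 575 - 1056 = -481
DE × DF = (-718, 967, -481)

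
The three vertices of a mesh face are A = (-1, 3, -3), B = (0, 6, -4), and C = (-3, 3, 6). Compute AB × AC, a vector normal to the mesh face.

AB = (1, 3, -1)
AC = (-2, 0, 9)
i: 3·9 - (-1)·0 = 27 - 0 = 27
j: (-1)·(-2) - 1·9 = 2 - 9 = -7
k: 1·0 - 3·(-2) = 0 - (-6) = 6
AB × AC = (27, -7, 6)

(27, -7, 6)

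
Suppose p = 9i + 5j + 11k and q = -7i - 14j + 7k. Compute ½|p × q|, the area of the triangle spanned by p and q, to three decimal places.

i: 5·7 - 11·(-14) = 35 - (-154) = 189
j: 11·(-7) - 9·7 = -77 - 63 = -140
k: 9·(-14) - 5·(-7) = -126 - (-35) = -91
p × q = (189, -140, -91)
|p × q| = √(189² + (-140)² + (-91)²) = √63602 ≈ 252.1944
area = ½ · 252.1944 ≈ 126.097

126.097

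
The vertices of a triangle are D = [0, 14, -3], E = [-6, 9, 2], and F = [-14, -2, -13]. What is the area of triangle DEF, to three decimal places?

92.839

DE = (-6, -5, 5),  DF = (-14, -16, -10)
i: (-5)·(-10) - 5·(-16) = 50 - (-80) = 130
j: 5·(-14) - (-6)·(-10) = -70 - 60 = -130
k: (-6)·(-16) - (-5)·(-14) = 96 - 70 = 26
DE × DF = (130, -130, 26)
|DE × DF| = √34476 ≈ 185.6771
area = ½ · 185.6771 ≈ 92.839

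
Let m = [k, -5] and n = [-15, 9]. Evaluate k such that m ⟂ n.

-3

m · n = k·(-15) + (-5)·9 = -45 - 15k
Set equal to 0: -15k = 45, so k = -3.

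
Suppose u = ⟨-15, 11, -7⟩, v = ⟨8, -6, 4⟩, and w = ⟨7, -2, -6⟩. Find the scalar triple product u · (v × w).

v × w:
i: (-6)·(-6) - 4·(-2) = 36 - (-8) = 44
j: 4·7 - 8·(-6) = 28 - (-48) = 76
k: 8·(-2) - (-6)·7 = -16 - (-42) = 26
v × w = (44, 76, 26)
u · (v × w) = (-15)·44 + 11·76 + (-7)·26 = -660 + 836 - 182 = -6

-6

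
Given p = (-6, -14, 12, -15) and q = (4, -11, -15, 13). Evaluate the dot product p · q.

-245

p · q = (-6)·4 + (-14)·(-11) + 12·(-15) + (-15)·13 = -24 + 154 - 180 - 195 = -245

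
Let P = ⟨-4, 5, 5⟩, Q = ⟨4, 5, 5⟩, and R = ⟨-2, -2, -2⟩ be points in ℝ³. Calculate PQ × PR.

(0, 56, -56)

PQ = (8, 0, 0)
PR = (2, -7, -7)
i: 0·(-7) - 0·(-7) = 0 - 0 = 0
j: 0·2 - 8·(-7) = 0 - (-56) = 56
k: 8·(-7) - 0·2 = -56 - 0 = -56
PQ × PR = (0, 56, -56)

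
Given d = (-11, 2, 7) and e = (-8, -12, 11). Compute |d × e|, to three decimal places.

193.300

i: 2·11 - 7·(-12) = 22 - (-84) = 106
j: 7·(-8) - (-11)·11 = -56 - (-121) = 65
k: (-11)·(-12) - 2·(-8) = 132 - (-16) = 148
d × e = (106, 65, 148)
|d × e| = √(106² + 65² + 148²) = √37365 ≈ 193.3003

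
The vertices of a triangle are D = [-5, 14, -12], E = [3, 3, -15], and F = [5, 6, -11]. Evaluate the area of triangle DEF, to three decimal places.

DE = (8, -11, -3),  DF = (10, -8, 1)
i: (-11)·1 - (-3)·(-8) = -11 - 24 = -35
j: (-3)·10 - 8·1 = -30 - 8 = -38
k: 8·(-8) - (-11)·10 = -64 - (-110) = 46
DE × DF = (-35, -38, 46)
|DE × DF| = √4785 ≈ 69.1737
area = ½ · 69.1737 ≈ 34.587

34.587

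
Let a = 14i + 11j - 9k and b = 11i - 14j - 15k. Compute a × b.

(-291, 111, -317)

i: 11·(-15) - (-9)·(-14) = -165 - 126 = -291
j: (-9)·11 - 14·(-15) = -99 - (-210) = 111
k: 14·(-14) - 11·11 = -196 - 121 = -317
a × b = (-291, 111, -317)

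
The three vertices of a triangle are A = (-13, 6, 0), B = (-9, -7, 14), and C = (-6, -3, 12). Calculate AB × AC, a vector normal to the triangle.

(-30, 50, 55)

AB = (4, -13, 14)
AC = (7, -9, 12)
i: (-13)·12 - 14·(-9) = -156 - (-126) = -30
j: 14·7 - 4·12 = 98 - 48 = 50
k: 4·(-9) - (-13)·7 = -36 - (-91) = 55
AB × AC = (-30, 50, 55)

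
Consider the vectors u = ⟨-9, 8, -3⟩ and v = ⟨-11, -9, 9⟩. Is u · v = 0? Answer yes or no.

yes

u · v = (-9)·(-11) + 8·(-9) + (-3)·9 = 99 - 72 - 27 = 0
Zero, so the vectors are orthogonal.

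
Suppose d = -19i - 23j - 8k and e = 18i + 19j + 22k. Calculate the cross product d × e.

(-354, 274, 53)

i: (-23)·22 - (-8)·19 = -506 - (-152) = -354
j: (-8)·18 - (-19)·22 = -144 - (-418) = 274
k: (-19)·19 - (-23)·18 = -361 - (-414) = 53
d × e = (-354, 274, 53)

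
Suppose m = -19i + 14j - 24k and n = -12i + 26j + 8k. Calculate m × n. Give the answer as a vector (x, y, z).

i: 14·8 - (-24)·26 = 112 - (-624) = 736
j: (-24)·(-12) - (-19)·8 = 288 - (-152) = 440
k: (-19)·26 - 14·(-12) = -494 - (-168) = -326
m × n = (736, 440, -326)

(736, 440, -326)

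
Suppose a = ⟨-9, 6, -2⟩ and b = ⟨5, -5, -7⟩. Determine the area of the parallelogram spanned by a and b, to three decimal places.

90.874

i: 6·(-7) - (-2)·(-5) = -42 - 10 = -52
j: (-2)·5 - (-9)·(-7) = -10 - 63 = -73
k: (-9)·(-5) - 6·5 = 45 - 30 = 15
a × b = (-52, -73, 15)
|a × b| = √((-52)² + (-73)² + 15²) = √8258 ≈ 90.8735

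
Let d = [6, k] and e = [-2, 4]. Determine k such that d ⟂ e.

3

d · e = 6·(-2) + k·4 = -12 + 4k
Set equal to 0: 4k = 12, so k = 3.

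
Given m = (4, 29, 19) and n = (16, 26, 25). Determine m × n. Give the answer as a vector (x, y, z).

(231, 204, -360)

i: 29·25 - 19·26 = 725 - 494 = 231
j: 19·16 - 4·25 = 304 - 100 = 204
k: 4·26 - 29·16 = 104 - 464 = -360
m × n = (231, 204, -360)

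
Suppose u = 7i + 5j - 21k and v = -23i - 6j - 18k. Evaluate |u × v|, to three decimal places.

i: 5·(-18) - (-21)·(-6) = -90 - 126 = -216
j: (-21)·(-23) - 7·(-18) = 483 - (-126) = 609
k: 7·(-6) - 5·(-23) = -42 - (-115) = 73
u × v = (-216, 609, 73)
|u × v| = √((-216)² + 609² + 73²) = √422866 ≈ 650.2815

650.281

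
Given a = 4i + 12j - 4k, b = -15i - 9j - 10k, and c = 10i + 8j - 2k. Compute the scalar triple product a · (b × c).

b × c:
i: (-9)·(-2) - (-10)·8 = 18 - (-80) = 98
j: (-10)·10 - (-15)·(-2) = -100 - 30 = -130
k: (-15)·8 - (-9)·10 = -120 - (-90) = -30
b × c = (98, -130, -30)
a · (b × c) = 4·98 + 12·(-130) + (-4)·(-30) = 392 - 1560 + 120 = -1048

-1048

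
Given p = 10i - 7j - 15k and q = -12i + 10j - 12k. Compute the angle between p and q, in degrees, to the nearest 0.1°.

91.5

p · q = 10·(-12) + (-7)·10 + (-15)·(-12) = -120 - 70 + 180 = -10
|p|² = 100 + 49 + 225 = 374,  |p| = √374 ≈ 19.339080
|q|² = 144 + 100 + 144 = 388,  |q| = √388 ≈ 19.697716
cos θ = -10 / (19.339080 · 19.697716) ≈ -0.02625
θ = arccos(-0.02625) ≈ 91.5°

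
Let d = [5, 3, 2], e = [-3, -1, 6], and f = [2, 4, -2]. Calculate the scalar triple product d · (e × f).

-112

e × f:
i: (-1)·(-2) - 6·4 = 2 - 24 = -22
j: 6·2 - (-3)·(-2) = 12 - 6 = 6
k: (-3)·4 - (-1)·2 = -12 - (-2) = -10
e × f = (-22, 6, -10)
d · (e × f) = 5·(-22) + 3·6 + 2·(-10) = -110 + 18 - 20 = -112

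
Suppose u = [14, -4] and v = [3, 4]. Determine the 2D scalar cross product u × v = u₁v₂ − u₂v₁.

14·4 - (-4)·3 = 56 - (-12) = 68

68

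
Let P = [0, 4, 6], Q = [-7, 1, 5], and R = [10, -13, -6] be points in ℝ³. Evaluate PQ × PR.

PQ = (-7, -3, -1)
PR = (10, -17, -12)
i: (-3)·(-12) - (-1)·(-17) = 36 - 17 = 19
j: (-1)·10 - (-7)·(-12) = -10 - 84 = -94
k: (-7)·(-17) - (-3)·10 = 119 - (-30) = 149
PQ × PR = (19, -94, 149)

(19, -94, 149)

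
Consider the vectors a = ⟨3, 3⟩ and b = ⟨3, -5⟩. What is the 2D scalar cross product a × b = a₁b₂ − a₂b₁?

-24

3·(-5) - 3·3 = -15 - 9 = -24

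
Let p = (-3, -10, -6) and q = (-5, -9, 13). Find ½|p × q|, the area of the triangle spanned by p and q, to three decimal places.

i: (-10)·13 - (-6)·(-9) = -130 - 54 = -184
j: (-6)·(-5) - (-3)·13 = 30 - (-39) = 69
k: (-3)·(-9) - (-10)·(-5) = 27 - 50 = -23
p × q = (-184, 69, -23)
|p × q| = √((-184)² + 69² + (-23)²) = √39146 ≈ 197.8535
area = ½ · 197.8535 ≈ 98.927

98.927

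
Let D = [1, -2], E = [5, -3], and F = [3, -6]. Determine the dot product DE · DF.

DE = E − D = (4, -1)
DF = F − D = (2, -4)
DE · DF = 4·2 + (-1)·(-4) = 8 + 4 = 12

12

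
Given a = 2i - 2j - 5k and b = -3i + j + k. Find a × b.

(3, 13, -4)

i: (-2)·1 - (-5)·1 = -2 - (-5) = 3
j: (-5)·(-3) - 2·1 = 15 - 2 = 13
k: 2·1 - (-2)·(-3) = 2 - 6 = -4
a × b = (3, 13, -4)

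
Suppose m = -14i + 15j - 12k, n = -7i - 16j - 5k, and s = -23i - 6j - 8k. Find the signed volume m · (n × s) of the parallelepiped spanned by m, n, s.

3425

n × s:
i: (-16)·(-8) - (-5)·(-6) = 128 - 30 = 98
j: (-5)·(-23) - (-7)·(-8) = 115 - 56 = 59
k: (-7)·(-6) - (-16)·(-23) = 42 - 368 = -326
n × s = (98, 59, -326)
m · (n × s) = (-14)·98 + 15·59 + (-12)·(-326) = -1372 + 885 + 3912 = 3425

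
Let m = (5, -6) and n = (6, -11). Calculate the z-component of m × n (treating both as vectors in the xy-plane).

-19

5·(-11) - (-6)·6 = -55 - (-36) = -19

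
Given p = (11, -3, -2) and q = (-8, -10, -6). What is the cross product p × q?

i: (-3)·(-6) - (-2)·(-10) = 18 - 20 = -2
j: (-2)·(-8) - 11·(-6) = 16 - (-66) = 82
k: 11·(-10) - (-3)·(-8) = -110 - 24 = -134
p × q = (-2, 82, -134)

(-2, 82, -134)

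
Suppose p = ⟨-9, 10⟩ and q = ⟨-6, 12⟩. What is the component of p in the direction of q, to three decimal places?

12.969

p · q = (-9)·(-6) + 10·12 = 54 + 120 = 174
|q| = √(36 + 144) = √180 ≈ 13.4164
comp_q p = 174 / √180 ≈ 12.969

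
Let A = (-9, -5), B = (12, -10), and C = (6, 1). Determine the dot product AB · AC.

AB = B − A = (21, -5)
AC = C − A = (15, 6)
AB · AC = 21·15 + (-5)·6 = 315 - 30 = 285

285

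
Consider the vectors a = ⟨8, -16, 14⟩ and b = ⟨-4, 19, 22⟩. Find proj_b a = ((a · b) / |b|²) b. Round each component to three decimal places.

(0.130, -0.618, -0.715)

a · b = 8·(-4) + (-16)·19 + 14·22 = -32 - 304 + 308 = -28
|b|² = 16 + 361 + 484 = 861
proj_b a = (-28/861) · (-4, 19, 22) ≈ (0.130, -0.618, -0.715)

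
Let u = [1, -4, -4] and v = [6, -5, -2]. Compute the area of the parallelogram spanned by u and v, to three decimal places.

31.448

i: (-4)·(-2) - (-4)·(-5) = 8 - 20 = -12
j: (-4)·6 - 1·(-2) = -24 - (-2) = -22
k: 1·(-5) - (-4)·6 = -5 - (-24) = 19
u × v = (-12, -22, 19)
|u × v| = √((-12)² + (-22)² + 19²) = √989 ≈ 31.4484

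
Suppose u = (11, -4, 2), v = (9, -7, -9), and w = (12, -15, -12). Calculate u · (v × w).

-663

v × w:
i: (-7)·(-12) - (-9)·(-15) = 84 - 135 = -51
j: (-9)·12 - 9·(-12) = -108 - (-108) = 0
k: 9·(-15) - (-7)·12 = -135 - (-84) = -51
v × w = (-51, 0, -51)
u · (v × w) = 11·(-51) + (-4)·0 + 2·(-51) = -561 + 0 - 102 = -663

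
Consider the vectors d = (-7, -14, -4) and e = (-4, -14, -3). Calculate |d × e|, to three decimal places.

44.553

i: (-14)·(-3) - (-4)·(-14) = 42 - 56 = -14
j: (-4)·(-4) - (-7)·(-3) = 16 - 21 = -5
k: (-7)·(-14) - (-14)·(-4) = 98 - 56 = 42
d × e = (-14, -5, 42)
|d × e| = √((-14)² + (-5)² + 42²) = √1985 ≈ 44.5533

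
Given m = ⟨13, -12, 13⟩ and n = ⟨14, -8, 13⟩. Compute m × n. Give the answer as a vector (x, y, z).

(-52, 13, 64)

i: (-12)·13 - 13·(-8) = -156 - (-104) = -52
j: 13·14 - 13·13 = 182 - 169 = 13
k: 13·(-8) - (-12)·14 = -104 - (-168) = 64
m × n = (-52, 13, 64)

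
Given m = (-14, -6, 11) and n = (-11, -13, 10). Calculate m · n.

m · n = (-14)·(-11) + (-6)·(-13) + 11·10 = 154 + 78 + 110 = 342

342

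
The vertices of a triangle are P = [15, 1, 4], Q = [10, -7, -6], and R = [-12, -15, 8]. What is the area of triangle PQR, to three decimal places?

PQ = (-5, -8, -10),  PR = (-27, -16, 4)
i: (-8)·4 - (-10)·(-16) = -32 - 160 = -192
j: (-10)·(-27) - (-5)·4 = 270 - (-20) = 290
k: (-5)·(-16) - (-8)·(-27) = 80 - 216 = -136
PQ × PR = (-192, 290, -136)
|PQ × PR| = √139460 ≈ 373.4434
area = ½ · 373.4434 ≈ 186.722

186.722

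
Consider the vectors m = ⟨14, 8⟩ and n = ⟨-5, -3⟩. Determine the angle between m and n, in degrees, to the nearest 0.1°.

m · n = 14·(-5) + 8·(-3) = -70 - 24 = -94
|m|² = 196 + 64 = 260,  |m| = √260 ≈ 16.124515
|n|² = 25 + 9 = 34,  |n| = √34 ≈ 5.830952
cos θ = -94 / (16.124515 · 5.830952) ≈ -0.99977
θ = arccos(-0.99977) ≈ 178.8°

178.8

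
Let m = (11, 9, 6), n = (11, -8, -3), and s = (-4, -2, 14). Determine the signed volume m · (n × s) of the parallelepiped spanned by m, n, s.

n × s:
i: (-8)·14 - (-3)·(-2) = -112 - 6 = -118
j: (-3)·(-4) - 11·14 = 12 - 154 = -142
k: 11·(-2) - (-8)·(-4) = -22 - 32 = -54
n × s = (-118, -142, -54)
m · (n × s) = 11·(-118) + 9·(-142) + 6·(-54) = -1298 - 1278 - 324 = -2900

-2900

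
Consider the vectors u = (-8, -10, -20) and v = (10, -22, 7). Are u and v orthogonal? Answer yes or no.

u · v = (-8)·10 + (-10)·(-22) + (-20)·7 = -80 + 220 - 140 = 0
Zero, so the vectors are orthogonal.

yes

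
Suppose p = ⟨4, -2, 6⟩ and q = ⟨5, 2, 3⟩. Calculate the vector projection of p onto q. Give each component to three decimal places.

(4.474, 1.789, 2.684)

p · q = 4·5 + (-2)·2 + 6·3 = 20 - 4 + 18 = 34
|q|² = 25 + 4 + 9 = 38
proj_q p = (34/38) · (5, 2, 3) ≈ (4.474, 1.789, 2.684)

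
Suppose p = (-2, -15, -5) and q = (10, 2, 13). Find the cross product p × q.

(-185, -24, 146)

i: (-15)·13 - (-5)·2 = -195 - (-10) = -185
j: (-5)·10 - (-2)·13 = -50 - (-26) = -24
k: (-2)·2 - (-15)·10 = -4 - (-150) = 146
p × q = (-185, -24, 146)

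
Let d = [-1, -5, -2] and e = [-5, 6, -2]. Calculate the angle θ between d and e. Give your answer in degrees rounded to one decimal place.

118.4

d · e = (-1)·(-5) + (-5)·6 + (-2)·(-2) = 5 - 30 + 4 = -21
|d|² = 1 + 25 + 4 = 30,  |d| = √30 ≈ 5.477226
|e|² = 25 + 36 + 4 = 65,  |e| = √65 ≈ 8.062258
cos θ = -21 / (5.477226 · 8.062258) ≈ -0.47556
θ = arccos(-0.47556) ≈ 118.4°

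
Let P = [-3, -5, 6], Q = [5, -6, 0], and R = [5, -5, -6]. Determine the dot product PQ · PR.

PQ = Q − P = (8, -1, -6)
PR = R − P = (8, 0, -12)
PQ · PR = 8·8 + (-1)·0 + (-6)·(-12) = 64 + 0 + 72 = 136

136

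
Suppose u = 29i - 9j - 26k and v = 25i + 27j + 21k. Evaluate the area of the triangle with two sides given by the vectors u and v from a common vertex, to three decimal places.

i: (-9)·21 - (-26)·27 = -189 - (-702) = 513
j: (-26)·25 - 29·21 = -650 - 609 = -1259
k: 29·27 - (-9)·25 = 783 - (-225) = 1008
u × v = (513, -1259, 1008)
|u × v| = √(513² + (-1259)² + 1008²) = √2864314 ≈ 1692.4284
area = ½ · 1692.4284 ≈ 846.214

846.214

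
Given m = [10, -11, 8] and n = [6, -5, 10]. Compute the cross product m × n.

i: (-11)·10 - 8·(-5) = -110 - (-40) = -70
j: 8·6 - 10·10 = 48 - 100 = -52
k: 10·(-5) - (-11)·6 = -50 - (-66) = 16
m × n = (-70, -52, 16)

(-70, -52, 16)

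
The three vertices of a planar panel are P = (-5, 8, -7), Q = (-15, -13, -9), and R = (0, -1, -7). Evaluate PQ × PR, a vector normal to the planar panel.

(-18, -10, 195)

PQ = (-10, -21, -2)
PR = (5, -9, 0)
i: (-21)·0 - (-2)·(-9) = 0 - 18 = -18
j: (-2)·5 - (-10)·0 = -10 - 0 = -10
k: (-10)·(-9) - (-21)·5 = 90 - (-105) = 195
PQ × PR = (-18, -10, 195)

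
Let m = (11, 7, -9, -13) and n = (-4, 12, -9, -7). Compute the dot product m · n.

212

m · n = 11·(-4) + 7·12 + (-9)·(-9) + (-13)·(-7) = -44 + 84 + 81 + 91 = 212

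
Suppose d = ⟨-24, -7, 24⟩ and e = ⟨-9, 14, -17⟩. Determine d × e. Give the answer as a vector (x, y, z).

(-217, -624, -399)

i: (-7)·(-17) - 24·14 = 119 - 336 = -217
j: 24·(-9) - (-24)·(-17) = -216 - 408 = -624
k: (-24)·14 - (-7)·(-9) = -336 - 63 = -399
d × e = (-217, -624, -399)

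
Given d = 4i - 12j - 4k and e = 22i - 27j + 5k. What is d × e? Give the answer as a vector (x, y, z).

(-168, -108, 156)

i: (-12)·5 - (-4)·(-27) = -60 - 108 = -168
j: (-4)·22 - 4·5 = -88 - 20 = -108
k: 4·(-27) - (-12)·22 = -108 - (-264) = 156
d × e = (-168, -108, 156)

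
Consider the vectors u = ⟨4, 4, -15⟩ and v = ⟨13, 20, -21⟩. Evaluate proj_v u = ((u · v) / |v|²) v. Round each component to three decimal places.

(5.753, 8.851, -9.294)

u · v = 4·13 + 4·20 + (-15)·(-21) = 52 + 80 + 315 = 447
|v|² = 169 + 400 + 441 = 1010
proj_v u = (447/1010) · (13, 20, -21) ≈ (5.753, 8.851, -9.294)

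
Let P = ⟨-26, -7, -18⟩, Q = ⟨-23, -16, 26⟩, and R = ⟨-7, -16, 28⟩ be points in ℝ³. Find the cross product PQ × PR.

(-18, 698, 144)

PQ = (3, -9, 44)
PR = (19, -9, 46)
i: (-9)·46 - 44·(-9) = -414 - (-396) = -18
j: 44·19 - 3·46 = 836 - 138 = 698
k: 3·(-9) - (-9)·19 = -27 - (-171) = 144
PQ × PR = (-18, 698, 144)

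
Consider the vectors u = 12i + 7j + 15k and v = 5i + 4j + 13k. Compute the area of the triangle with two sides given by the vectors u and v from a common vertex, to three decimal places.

43.849

i: 7·13 - 15·4 = 91 - 60 = 31
j: 15·5 - 12·13 = 75 - 156 = -81
k: 12·4 - 7·5 = 48 - 35 = 13
u × v = (31, -81, 13)
|u × v| = √(31² + (-81)² + 13²) = √7691 ≈ 87.6983
area = ½ · 87.6983 ≈ 43.849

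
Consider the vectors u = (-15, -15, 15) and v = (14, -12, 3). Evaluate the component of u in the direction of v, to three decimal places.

0.803

u · v = (-15)·14 + (-15)·(-12) + 15·3 = -210 + 180 + 45 = 15
|v| = √(196 + 144 + 9) = √349 ≈ 18.6815
comp_v u = 15 / √349 ≈ 0.803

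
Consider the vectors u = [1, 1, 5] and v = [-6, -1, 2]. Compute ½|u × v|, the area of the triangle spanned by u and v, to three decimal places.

i: 1·2 - 5·(-1) = 2 - (-5) = 7
j: 5·(-6) - 1·2 = -30 - 2 = -32
k: 1·(-1) - 1·(-6) = -1 - (-6) = 5
u × v = (7, -32, 5)
|u × v| = √(7² + (-32)² + 5²) = √1098 ≈ 33.1361
area = ½ · 33.1361 ≈ 16.568

16.568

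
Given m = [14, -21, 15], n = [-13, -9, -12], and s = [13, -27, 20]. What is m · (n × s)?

n × s:
i: (-9)·20 - (-12)·(-27) = -180 - 324 = -504
j: (-12)·13 - (-13)·20 = -156 - (-260) = 104
k: (-13)·(-27) - (-9)·13 = 351 - (-117) = 468
n × s = (-504, 104, 468)
m · (n × s) = 14·(-504) + (-21)·104 + 15·468 = -7056 - 2184 + 7020 = -2220

-2220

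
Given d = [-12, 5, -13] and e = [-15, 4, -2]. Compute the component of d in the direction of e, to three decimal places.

d · e = (-12)·(-15) + 5·4 + (-13)·(-2) = 180 + 20 + 26 = 226
|e| = √(225 + 16 + 4) = √245 ≈ 15.6525
comp_e d = 226 / √245 ≈ 14.439

14.439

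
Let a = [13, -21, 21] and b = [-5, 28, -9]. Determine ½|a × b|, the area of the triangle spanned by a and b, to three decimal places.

237.921

i: (-21)·(-9) - 21·28 = 189 - 588 = -399
j: 21·(-5) - 13·(-9) = -105 - (-117) = 12
k: 13·28 - (-21)·(-5) = 364 - 105 = 259
a × b = (-399, 12, 259)
|a × b| = √((-399)² + 12² + 259²) = √226426 ≈ 475.8424
area = ½ · 475.8424 ≈ 237.921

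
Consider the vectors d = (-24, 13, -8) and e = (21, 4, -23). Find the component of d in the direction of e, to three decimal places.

-8.535

d · e = (-24)·21 + 13·4 + (-8)·(-23) = -504 + 52 + 184 = -268
|e| = √(441 + 16 + 529) = √986 ≈ 31.4006
comp_e d = -268 / √986 ≈ -8.535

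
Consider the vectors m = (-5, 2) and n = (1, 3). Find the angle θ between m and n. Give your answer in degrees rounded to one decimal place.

86.6

m · n = (-5)·1 + 2·3 = -5 + 6 = 1
|m|² = 25 + 4 = 29,  |m| = √29 ≈ 5.385165
|n|² = 1 + 9 = 10,  |n| = √10 ≈ 3.162278
cos θ = 1 / (5.385165 · 3.162278) ≈ 0.05872
θ = arccos(0.05872) ≈ 86.6°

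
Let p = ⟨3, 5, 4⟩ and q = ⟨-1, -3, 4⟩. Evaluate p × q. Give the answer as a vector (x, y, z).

(32, -16, -4)

i: 5·4 - 4·(-3) = 20 - (-12) = 32
j: 4·(-1) - 3·4 = -4 - 12 = -16
k: 3·(-3) - 5·(-1) = -9 - (-5) = -4
p × q = (32, -16, -4)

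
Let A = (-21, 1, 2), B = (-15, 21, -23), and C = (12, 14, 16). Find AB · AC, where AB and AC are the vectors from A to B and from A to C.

AB = B − A = (6, 20, -25)
AC = C − A = (33, 13, 14)
AB · AC = 6·33 + 20·13 + (-25)·14 = 198 + 260 - 350 = 108

108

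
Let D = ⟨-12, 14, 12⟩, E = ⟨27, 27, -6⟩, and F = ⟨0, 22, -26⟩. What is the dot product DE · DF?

1256

DE = E − D = (39, 13, -18)
DF = F − D = (12, 8, -38)
DE · DF = 39·12 + 13·8 + (-18)·(-38) = 468 + 104 + 684 = 1256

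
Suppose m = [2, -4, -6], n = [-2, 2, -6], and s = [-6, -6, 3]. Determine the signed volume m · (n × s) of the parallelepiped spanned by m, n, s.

n × s:
i: 2·3 - (-6)·(-6) = 6 - 36 = -30
j: (-6)·(-6) - (-2)·3 = 36 - (-6) = 42
k: (-2)·(-6) - 2·(-6) = 12 - (-12) = 24
n × s = (-30, 42, 24)
m · (n × s) = 2·(-30) + (-4)·42 + (-6)·24 = -60 - 168 - 144 = -372

-372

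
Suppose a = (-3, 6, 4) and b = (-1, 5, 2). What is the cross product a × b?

(-8, 2, -9)

i: 6·2 - 4·5 = 12 - 20 = -8
j: 4·(-1) - (-3)·2 = -4 - (-6) = 2
k: (-3)·5 - 6·(-1) = -15 - (-6) = -9
a × b = (-8, 2, -9)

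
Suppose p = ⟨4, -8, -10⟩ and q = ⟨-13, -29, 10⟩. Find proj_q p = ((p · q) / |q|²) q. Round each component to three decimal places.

p · q = 4·(-13) + (-8)·(-29) + (-10)·10 = -52 + 232 - 100 = 80
|q|² = 169 + 841 + 100 = 1110
proj_q p = (80/1110) · (-13, -29, 10) ≈ (-0.937, -2.090, 0.721)

(-0.937, -2.090, 0.721)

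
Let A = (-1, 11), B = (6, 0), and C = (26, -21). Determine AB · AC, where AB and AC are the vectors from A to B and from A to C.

AB = B − A = (7, -11)
AC = C − A = (27, -32)
AB · AC = 7·27 + (-11)·(-32) = 189 + 352 = 541

541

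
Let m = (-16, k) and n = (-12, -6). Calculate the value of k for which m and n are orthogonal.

32

m · n = (-16)·(-12) + k·(-6) = 192 - 6k
Set equal to 0: -6k = -192, so k = 32.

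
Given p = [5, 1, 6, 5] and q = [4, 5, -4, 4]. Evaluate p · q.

p · q = 5·4 + 1·5 + 6·(-4) + 5·4 = 20 + 5 - 24 + 20 = 21

21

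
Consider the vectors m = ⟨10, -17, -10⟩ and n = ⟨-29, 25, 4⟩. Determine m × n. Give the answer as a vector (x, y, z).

(182, 250, -243)

i: (-17)·4 - (-10)·25 = -68 - (-250) = 182
j: (-10)·(-29) - 10·4 = 290 - 40 = 250
k: 10·25 - (-17)·(-29) = 250 - 493 = -243
m × n = (182, 250, -243)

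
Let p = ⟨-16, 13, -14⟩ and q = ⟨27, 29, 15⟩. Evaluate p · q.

-265

p · q = (-16)·27 + 13·29 + (-14)·15 = -432 + 377 - 210 = -265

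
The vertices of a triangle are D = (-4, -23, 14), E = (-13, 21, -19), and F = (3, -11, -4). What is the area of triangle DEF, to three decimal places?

347.966

DE = (-9, 44, -33),  DF = (7, 12, -18)
i: 44·(-18) - (-33)·12 = -792 - (-396) = -396
j: (-33)·7 - (-9)·(-18) = -231 - 162 = -393
k: (-9)·12 - 44·7 = -108 - 308 = -416
DE × DF = (-396, -393, -416)
|DE × DF| = √484321 ≈ 695.9317
area = ½ · 695.9317 ≈ 347.966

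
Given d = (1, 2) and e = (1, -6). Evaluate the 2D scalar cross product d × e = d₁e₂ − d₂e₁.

1·(-6) - 2·1 = -6 - 2 = -8

-8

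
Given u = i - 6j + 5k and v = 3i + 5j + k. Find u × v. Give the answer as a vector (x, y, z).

i: (-6)·1 - 5·5 = -6 - 25 = -31
j: 5·3 - 1·1 = 15 - 1 = 14
k: 1·5 - (-6)·3 = 5 - (-18) = 23
u × v = (-31, 14, 23)

(-31, 14, 23)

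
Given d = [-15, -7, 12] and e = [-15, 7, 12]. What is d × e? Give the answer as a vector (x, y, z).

(-168, 0, -210)

i: (-7)·12 - 12·7 = -84 - 84 = -168
j: 12·(-15) - (-15)·12 = -180 - (-180) = 0
k: (-15)·7 - (-7)·(-15) = -105 - 105 = -210
d × e = (-168, 0, -210)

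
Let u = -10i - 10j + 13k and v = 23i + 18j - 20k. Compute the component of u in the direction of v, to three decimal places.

-18.928

u · v = (-10)·23 + (-10)·18 + 13·(-20) = -230 - 180 - 260 = -670
|v| = √(529 + 324 + 400) = √1253 ≈ 35.3977
comp_v u = -670 / √1253 ≈ -18.928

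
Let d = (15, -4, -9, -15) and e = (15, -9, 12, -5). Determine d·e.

d · e = 15·15 + (-4)·(-9) + (-9)·12 + (-15)·(-5) = 225 + 36 - 108 + 75 = 228

228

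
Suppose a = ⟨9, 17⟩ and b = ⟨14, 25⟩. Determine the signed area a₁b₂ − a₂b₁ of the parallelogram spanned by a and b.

-13

9·25 - 17·14 = 225 - 238 = -13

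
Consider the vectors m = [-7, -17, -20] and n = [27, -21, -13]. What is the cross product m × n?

i: (-17)·(-13) - (-20)·(-21) = 221 - 420 = -199
j: (-20)·27 - (-7)·(-13) = -540 - 91 = -631
k: (-7)·(-21) - (-17)·27 = 147 - (-459) = 606
m × n = (-199, -631, 606)

(-199, -631, 606)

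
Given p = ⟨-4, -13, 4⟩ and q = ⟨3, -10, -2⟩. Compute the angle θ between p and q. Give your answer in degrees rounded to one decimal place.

p · q = (-4)·3 + (-13)·(-10) + 4·(-2) = -12 + 130 - 8 = 110
|p|² = 16 + 169 + 16 = 201,  |p| = √201 ≈ 14.177447
|q|² = 9 + 100 + 4 = 113,  |q| = √113 ≈ 10.630146
cos θ = 110 / (14.177447 · 10.630146) ≈ 0.72989
θ = arccos(0.72989) ≈ 43.1°

43.1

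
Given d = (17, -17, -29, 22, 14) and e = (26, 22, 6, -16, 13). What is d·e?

-276

d · e = 17·26 + (-17)·22 + (-29)·6 + 22·(-16) + 14·13 = 442 - 374 - 174 - 352 + 182 = -276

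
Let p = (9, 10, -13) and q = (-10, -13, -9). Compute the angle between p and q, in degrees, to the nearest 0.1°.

p · q = 9·(-10) + 10·(-13) + (-13)·(-9) = -90 - 130 + 117 = -103
|p|² = 81 + 100 + 169 = 350,  |p| = √350 ≈ 18.708287
|q|² = 100 + 169 + 81 = 350,  |q| = √350 ≈ 18.708287
cos θ = -103 / (18.708287 · 18.708287) ≈ -0.29429
θ = arccos(-0.29429) ≈ 107.1°

107.1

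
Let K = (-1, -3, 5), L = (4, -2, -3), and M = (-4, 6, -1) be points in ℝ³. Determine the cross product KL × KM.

KL = (5, 1, -8)
KM = (-3, 9, -6)
i: 1·(-6) - (-8)·9 = -6 - (-72) = 66
j: (-8)·(-3) - 5·(-6) = 24 - (-30) = 54
k: 5·9 - 1·(-3) = 45 - (-3) = 48
KL × KM = (66, 54, 48)

(66, 54, 48)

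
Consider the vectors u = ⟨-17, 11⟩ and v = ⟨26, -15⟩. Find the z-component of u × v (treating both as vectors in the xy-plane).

-31

(-17)·(-15) - 11·26 = 255 - 286 = -31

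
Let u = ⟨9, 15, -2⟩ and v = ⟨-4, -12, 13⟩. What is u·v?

-242

u · v = 9·(-4) + 15·(-12) + (-2)·13 = -36 - 180 - 26 = -242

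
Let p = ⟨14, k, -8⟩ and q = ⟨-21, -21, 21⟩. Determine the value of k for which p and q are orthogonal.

-22

p · q = 14·(-21) + k·(-21) + (-8)·21 = -462 - 21k
Set equal to 0: -21k = 462, so k = -22.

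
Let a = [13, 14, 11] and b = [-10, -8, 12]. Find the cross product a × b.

(256, -266, 36)

i: 14·12 - 11·(-8) = 168 - (-88) = 256
j: 11·(-10) - 13·12 = -110 - 156 = -266
k: 13·(-8) - 14·(-10) = -104 - (-140) = 36
a × b = (256, -266, 36)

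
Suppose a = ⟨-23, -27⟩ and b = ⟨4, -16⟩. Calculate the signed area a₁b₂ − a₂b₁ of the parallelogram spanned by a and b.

476

(-23)·(-16) - (-27)·4 = 368 - (-108) = 476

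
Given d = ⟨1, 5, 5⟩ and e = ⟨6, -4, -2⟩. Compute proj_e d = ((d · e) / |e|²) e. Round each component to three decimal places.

(-2.571, 1.714, 0.857)

d · e = 1·6 + 5·(-4) + 5·(-2) = 6 - 20 - 10 = -24
|e|² = 36 + 16 + 4 = 56
proj_e d = (-24/56) · (6, -4, -2) ≈ (-2.571, 1.714, 0.857)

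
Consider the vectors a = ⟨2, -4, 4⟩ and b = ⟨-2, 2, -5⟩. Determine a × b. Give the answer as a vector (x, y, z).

i: (-4)·(-5) - 4·2 = 20 - 8 = 12
j: 4·(-2) - 2·(-5) = -8 - (-10) = 2
k: 2·2 - (-4)·(-2) = 4 - 8 = -4
a × b = (12, 2, -4)

(12, 2, -4)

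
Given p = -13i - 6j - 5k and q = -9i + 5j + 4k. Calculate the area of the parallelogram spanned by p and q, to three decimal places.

i: (-6)·4 - (-5)·5 = -24 - (-25) = 1
j: (-5)·(-9) - (-13)·4 = 45 - (-52) = 97
k: (-13)·5 - (-6)·(-9) = -65 - 54 = -119
p × q = (1, 97, -119)
|p × q| = √(1² + 97² + (-119)²) = √23571 ≈ 153.5285

153.528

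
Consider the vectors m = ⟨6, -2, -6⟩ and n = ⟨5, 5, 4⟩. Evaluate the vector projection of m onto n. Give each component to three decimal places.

(-0.303, -0.303, -0.242)

m · n = 6·5 + (-2)·5 + (-6)·4 = 30 - 10 - 24 = -4
|n|² = 25 + 25 + 16 = 66
proj_n m = (-4/66) · (5, 5, 4) ≈ (-0.303, -0.303, -0.242)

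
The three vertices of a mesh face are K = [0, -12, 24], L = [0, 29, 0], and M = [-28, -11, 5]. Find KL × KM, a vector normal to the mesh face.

KL = (0, 41, -24)
KM = (-28, 1, -19)
i: 41·(-19) - (-24)·1 = -779 - (-24) = -755
j: (-24)·(-28) - 0·(-19) = 672 - 0 = 672
k: 0·1 - 41·(-28) = 0 - (-1148) = 1148
KL × KM = (-755, 672, 1148)

(-755, 672, 1148)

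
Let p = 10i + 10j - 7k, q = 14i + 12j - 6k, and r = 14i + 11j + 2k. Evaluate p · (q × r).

q × r:
i: 12·2 - (-6)·11 = 24 - (-66) = 90
j: (-6)·14 - 14·2 = -84 - 28 = -112
k: 14·11 - 12·14 = 154 - 168 = -14
q × r = (90, -112, -14)
p · (q × r) = 10·90 + 10·(-112) + (-7)·(-14) = 900 - 1120 + 98 = -122

-122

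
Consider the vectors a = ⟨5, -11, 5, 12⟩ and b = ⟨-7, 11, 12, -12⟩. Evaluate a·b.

-240

a · b = 5·(-7) + (-11)·11 + 5·12 + 12·(-12) = -35 - 121 + 60 - 144 = -240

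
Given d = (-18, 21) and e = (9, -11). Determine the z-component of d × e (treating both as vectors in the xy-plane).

(-18)·(-11) - 21·9 = 198 - 189 = 9

9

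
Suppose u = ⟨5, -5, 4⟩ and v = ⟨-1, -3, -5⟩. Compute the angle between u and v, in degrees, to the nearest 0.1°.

102.0

u · v = 5·(-1) + (-5)·(-3) + 4·(-5) = -5 + 15 - 20 = -10
|u|² = 25 + 25 + 16 = 66,  |u| = √66 ≈ 8.124038
|v|² = 1 + 9 + 25 = 35,  |v| = √35 ≈ 5.916080
cos θ = -10 / (8.124038 · 5.916080) ≈ -0.20806
θ = arccos(-0.20806) ≈ 102.0°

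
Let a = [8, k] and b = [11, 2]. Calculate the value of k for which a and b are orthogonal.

-44

a · b = 8·11 + k·2 = 88 + 2k
Set equal to 0: 2k = -88, so k = -44.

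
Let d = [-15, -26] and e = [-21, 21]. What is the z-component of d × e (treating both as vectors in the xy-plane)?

-861

(-15)·21 - (-26)·(-21) = -315 - 546 = -861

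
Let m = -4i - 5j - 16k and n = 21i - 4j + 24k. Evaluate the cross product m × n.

i: (-5)·24 - (-16)·(-4) = -120 - 64 = -184
j: (-16)·21 - (-4)·24 = -336 - (-96) = -240
k: (-4)·(-4) - (-5)·21 = 16 - (-105) = 121
m × n = (-184, -240, 121)

(-184, -240, 121)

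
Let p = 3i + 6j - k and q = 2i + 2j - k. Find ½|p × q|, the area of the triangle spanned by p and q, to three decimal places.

i: 6·(-1) - (-1)·2 = -6 - (-2) = -4
j: (-1)·2 - 3·(-1) = -2 - (-3) = 1
k: 3·2 - 6·2 = 6 - 12 = -6
p × q = (-4, 1, -6)
|p × q| = √((-4)² + 1² + (-6)²) = √53 ≈ 7.2801
area = ½ · 7.2801 ≈ 3.640

3.640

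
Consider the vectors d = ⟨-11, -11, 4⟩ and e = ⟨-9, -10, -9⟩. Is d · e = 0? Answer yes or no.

no

d · e = (-11)·(-9) + (-11)·(-10) + 4·(-9) = 99 + 110 - 36 = 173
Nonzero, so the vectors are not orthogonal.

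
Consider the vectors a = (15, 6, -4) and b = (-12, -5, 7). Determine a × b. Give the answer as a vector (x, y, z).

(22, -57, -3)

i: 6·7 - (-4)·(-5) = 42 - 20 = 22
j: (-4)·(-12) - 15·7 = 48 - 105 = -57
k: 15·(-5) - 6·(-12) = -75 - (-72) = -3
a × b = (22, -57, -3)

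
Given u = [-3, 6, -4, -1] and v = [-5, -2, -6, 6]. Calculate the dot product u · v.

21

u · v = (-3)·(-5) + 6·(-2) + (-4)·(-6) + (-1)·6 = 15 - 12 + 24 - 6 = 21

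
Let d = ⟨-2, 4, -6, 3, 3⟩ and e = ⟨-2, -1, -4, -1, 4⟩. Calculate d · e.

d · e = (-2)·(-2) + 4·(-1) + (-6)·(-4) + 3·(-1) + 3·4 = 4 - 4 + 24 - 3 + 12 = 33

33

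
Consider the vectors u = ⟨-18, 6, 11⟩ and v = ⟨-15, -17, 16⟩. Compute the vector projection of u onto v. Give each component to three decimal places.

(-6.701, -7.595, 7.148)

u · v = (-18)·(-15) + 6·(-17) + 11·16 = 270 - 102 + 176 = 344
|v|² = 225 + 289 + 256 = 770
proj_v u = (344/770) · (-15, -17, 16) ≈ (-6.701, -7.595, 7.148)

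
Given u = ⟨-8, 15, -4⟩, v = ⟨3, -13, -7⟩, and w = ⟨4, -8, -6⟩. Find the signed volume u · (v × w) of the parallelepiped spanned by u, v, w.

-438

v × w:
i: (-13)·(-6) - (-7)·(-8) = 78 - 56 = 22
j: (-7)·4 - 3·(-6) = -28 - (-18) = -10
k: 3·(-8) - (-13)·4 = -24 - (-52) = 28
v × w = (22, -10, 28)
u · (v × w) = (-8)·22 + 15·(-10) + (-4)·28 = -176 - 150 - 112 = -438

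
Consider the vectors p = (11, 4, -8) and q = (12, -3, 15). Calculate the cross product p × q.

(36, -261, -81)

i: 4·15 - (-8)·(-3) = 60 - 24 = 36
j: (-8)·12 - 11·15 = -96 - 165 = -261
k: 11·(-3) - 4·12 = -33 - 48 = -81
p × q = (36, -261, -81)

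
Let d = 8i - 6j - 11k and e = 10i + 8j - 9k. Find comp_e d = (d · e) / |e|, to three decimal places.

8.369

d · e = 8·10 + (-6)·8 + (-11)·(-9) = 80 - 48 + 99 = 131
|e| = √(100 + 64 + 81) = √245 ≈ 15.6525
comp_e d = 131 / √245 ≈ 8.369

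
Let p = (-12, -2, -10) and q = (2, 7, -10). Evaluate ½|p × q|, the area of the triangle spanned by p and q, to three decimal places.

i: (-2)·(-10) - (-10)·7 = 20 - (-70) = 90
j: (-10)·2 - (-12)·(-10) = -20 - 120 = -140
k: (-12)·7 - (-2)·2 = -84 - (-4) = -80
p × q = (90, -140, -80)
|p × q| = √(90² + (-140)² + (-80)²) = √34100 ≈ 184.6619
area = ½ · 184.6619 ≈ 92.331

92.331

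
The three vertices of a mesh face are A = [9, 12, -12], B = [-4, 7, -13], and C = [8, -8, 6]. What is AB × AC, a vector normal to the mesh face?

AB = (-13, -5, -1)
AC = (-1, -20, 18)
i: (-5)·18 - (-1)·(-20) = -90 - 20 = -110
j: (-1)·(-1) - (-13)·18 = 1 - (-234) = 235
k: (-13)·(-20) - (-5)·(-1) = 260 - 5 = 255
AB × AC = (-110, 235, 255)

(-110, 235, 255)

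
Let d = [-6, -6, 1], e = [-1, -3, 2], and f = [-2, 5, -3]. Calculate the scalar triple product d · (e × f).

37

e × f:
i: (-3)·(-3) - 2·5 = 9 - 10 = -1
j: 2·(-2) - (-1)·(-3) = -4 - 3 = -7
k: (-1)·5 - (-3)·(-2) = -5 - 6 = -11
e × f = (-1, -7, -11)
d · (e × f) = (-6)·(-1) + (-6)·(-7) + 1·(-11) = 6 + 42 - 11 = 37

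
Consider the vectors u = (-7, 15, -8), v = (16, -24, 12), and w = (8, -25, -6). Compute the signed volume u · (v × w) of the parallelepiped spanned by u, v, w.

1436

v × w:
i: (-24)·(-6) - 12·(-25) = 144 - (-300) = 444
j: 12·8 - 16·(-6) = 96 - (-96) = 192
k: 16·(-25) - (-24)·8 = -400 - (-192) = -208
v × w = (444, 192, -208)
u · (v × w) = (-7)·444 + 15·192 + (-8)·(-208) = -3108 + 2880 + 1664 = 1436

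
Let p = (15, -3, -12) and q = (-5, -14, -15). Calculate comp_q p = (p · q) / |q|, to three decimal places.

6.961

p · q = 15·(-5) + (-3)·(-14) + (-12)·(-15) = -75 + 42 + 180 = 147
|q| = √(25 + 196 + 225) = √446 ≈ 21.1187
comp_q p = 147 / √446 ≈ 6.961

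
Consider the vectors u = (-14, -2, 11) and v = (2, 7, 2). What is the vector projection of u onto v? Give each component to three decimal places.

u · v = (-14)·2 + (-2)·7 + 11·2 = -28 - 14 + 22 = -20
|v|² = 4 + 49 + 4 = 57
proj_v u = (-20/57) · (2, 7, 2) ≈ (-0.702, -2.456, -0.702)

(-0.702, -2.456, -0.702)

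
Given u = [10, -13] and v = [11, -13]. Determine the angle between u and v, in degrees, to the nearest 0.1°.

2.7

u · v = 10·11 + (-13)·(-13) = 110 + 169 = 279
|u|² = 100 + 169 = 269,  |u| = √269 ≈ 16.401219
|v|² = 121 + 169 = 290,  |v| = √290 ≈ 17.029386
cos θ = 279 / (16.401219 · 17.029386) ≈ 0.99892
θ = arccos(0.99892) ≈ 2.7°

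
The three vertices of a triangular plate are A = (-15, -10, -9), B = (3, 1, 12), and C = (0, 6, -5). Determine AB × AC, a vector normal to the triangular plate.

(-292, 243, 123)

AB = (18, 11, 21)
AC = (15, 16, 4)
i: 11·4 - 21·16 = 44 - 336 = -292
j: 21·15 - 18·4 = 315 - 72 = 243
k: 18·16 - 11·15 = 288 - 165 = 123
AB × AC = (-292, 243, 123)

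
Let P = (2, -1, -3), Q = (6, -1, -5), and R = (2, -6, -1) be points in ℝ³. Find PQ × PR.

PQ = (4, 0, -2)
PR = (0, -5, 2)
i: 0·2 - (-2)·(-5) = 0 - 10 = -10
j: (-2)·0 - 4·2 = 0 - 8 = -8
k: 4·(-5) - 0·0 = -20 - 0 = -20
PQ × PR = (-10, -8, -20)

(-10, -8, -20)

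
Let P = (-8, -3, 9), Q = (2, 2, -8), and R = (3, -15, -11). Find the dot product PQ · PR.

PQ = Q − P = (10, 5, -17)
PR = R − P = (11, -12, -20)
PQ · PR = 10·11 + 5·(-12) + (-17)·(-20) = 110 - 60 + 340 = 390

390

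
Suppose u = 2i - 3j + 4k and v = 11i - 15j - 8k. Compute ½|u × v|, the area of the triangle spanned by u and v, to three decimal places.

i: (-3)·(-8) - 4·(-15) = 24 - (-60) = 84
j: 4·11 - 2·(-8) = 44 - (-16) = 60
k: 2·(-15) - (-3)·11 = -30 - (-33) = 3
u × v = (84, 60, 3)
|u × v| = √(84² + 60² + 3²) = √10665 ≈ 103.2715
area = ½ · 103.2715 ≈ 51.636

51.636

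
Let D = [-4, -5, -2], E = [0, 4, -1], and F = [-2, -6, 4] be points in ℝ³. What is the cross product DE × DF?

(55, -22, -22)

DE = (4, 9, 1)
DF = (2, -1, 6)
i: 9·6 - 1·(-1) = 54 - (-1) = 55
j: 1·2 - 4·6 = 2 - 24 = -22
k: 4·(-1) - 9·2 = -4 - 18 = -22
DE × DF = (55, -22, -22)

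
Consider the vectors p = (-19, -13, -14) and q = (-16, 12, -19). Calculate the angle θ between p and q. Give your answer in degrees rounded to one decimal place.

56.2

p · q = (-19)·(-16) + (-13)·12 + (-14)·(-19) = 304 - 156 + 266 = 414
|p|² = 361 + 169 + 196 = 726,  |p| = √726 ≈ 26.944387
|q|² = 256 + 144 + 361 = 761,  |q| = √761 ≈ 27.586228
cos θ = 414 / (26.944387 · 27.586228) ≈ 0.55698
θ = arccos(0.55698) ≈ 56.2°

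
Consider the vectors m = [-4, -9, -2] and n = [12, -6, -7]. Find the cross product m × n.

(51, -52, 132)

i: (-9)·(-7) - (-2)·(-6) = 63 - 12 = 51
j: (-2)·12 - (-4)·(-7) = -24 - 28 = -52
k: (-4)·(-6) - (-9)·12 = 24 - (-108) = 132
m × n = (51, -52, 132)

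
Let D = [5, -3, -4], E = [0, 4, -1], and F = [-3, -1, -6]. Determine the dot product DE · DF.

DE = E − D = (-5, 7, 3)
DF = F − D = (-8, 2, -2)
DE · DF = (-5)·(-8) + 7·2 + 3·(-2) = 40 + 14 - 6 = 48

48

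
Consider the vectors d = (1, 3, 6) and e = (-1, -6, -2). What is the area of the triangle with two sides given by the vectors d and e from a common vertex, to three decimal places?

15.207

i: 3·(-2) - 6·(-6) = -6 - (-36) = 30
j: 6·(-1) - 1·(-2) = -6 - (-2) = -4
k: 1·(-6) - 3·(-1) = -6 - (-3) = -3
d × e = (30, -4, -3)
|d × e| = √(30² + (-4)² + (-3)²) = √925 ≈ 30.4138
area = ½ · 30.4138 ≈ 15.207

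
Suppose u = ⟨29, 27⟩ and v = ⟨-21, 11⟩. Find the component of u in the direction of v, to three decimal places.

-13.161

u · v = 29·(-21) + 27·11 = -609 + 297 = -312
|v| = √(441 + 121) = √562 ≈ 23.7065
comp_v u = -312 / √562 ≈ -13.161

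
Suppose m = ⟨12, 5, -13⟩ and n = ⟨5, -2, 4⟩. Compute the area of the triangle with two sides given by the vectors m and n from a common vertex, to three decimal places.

i: 5·4 - (-13)·(-2) = 20 - 26 = -6
j: (-13)·5 - 12·4 = -65 - 48 = -113
k: 12·(-2) - 5·5 = -24 - 25 = -49
m × n = (-6, -113, -49)
|m × n| = √((-6)² + (-113)² + (-49)²) = √15206 ≈ 123.3126
area = ½ · 123.3126 ≈ 61.656

61.656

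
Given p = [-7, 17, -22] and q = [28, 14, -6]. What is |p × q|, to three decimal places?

i: 17·(-6) - (-22)·14 = -102 - (-308) = 206
j: (-22)·28 - (-7)·(-6) = -616 - 42 = -658
k: (-7)·14 - 17·28 = -98 - 476 = -574
p × q = (206, -658, -574)
|p × q| = √(206² + (-658)² + (-574)²) = √804876 ≈ 897.1488

897.149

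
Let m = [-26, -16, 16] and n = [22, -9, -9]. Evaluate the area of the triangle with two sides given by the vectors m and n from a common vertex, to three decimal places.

331.762

i: (-16)·(-9) - 16·(-9) = 144 - (-144) = 288
j: 16·22 - (-26)·(-9) = 352 - 234 = 118
k: (-26)·(-9) - (-16)·22 = 234 - (-352) = 586
m × n = (288, 118, 586)
|m × n| = √(288² + 118² + 586²) = √440264 ≈ 663.5239
area = ½ · 663.5239 ≈ 331.762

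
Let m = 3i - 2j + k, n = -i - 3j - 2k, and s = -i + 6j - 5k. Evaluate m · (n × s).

n × s:
i: (-3)·(-5) - (-2)·6 = 15 - (-12) = 27
j: (-2)·(-1) - (-1)·(-5) = 2 - 5 = -3
k: (-1)·6 - (-3)·(-1) = -6 - 3 = -9
n × s = (27, -3, -9)
m · (n × s) = 3·27 + (-2)·(-3) + 1·(-9) = 81 + 6 - 9 = 78

78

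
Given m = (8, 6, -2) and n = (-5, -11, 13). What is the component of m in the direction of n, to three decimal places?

-7.437

m · n = 8·(-5) + 6·(-11) + (-2)·13 = -40 - 66 - 26 = -132
|n| = √(25 + 121 + 169) = √315 ≈ 17.7482
comp_n m = -132 / √315 ≈ -7.437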